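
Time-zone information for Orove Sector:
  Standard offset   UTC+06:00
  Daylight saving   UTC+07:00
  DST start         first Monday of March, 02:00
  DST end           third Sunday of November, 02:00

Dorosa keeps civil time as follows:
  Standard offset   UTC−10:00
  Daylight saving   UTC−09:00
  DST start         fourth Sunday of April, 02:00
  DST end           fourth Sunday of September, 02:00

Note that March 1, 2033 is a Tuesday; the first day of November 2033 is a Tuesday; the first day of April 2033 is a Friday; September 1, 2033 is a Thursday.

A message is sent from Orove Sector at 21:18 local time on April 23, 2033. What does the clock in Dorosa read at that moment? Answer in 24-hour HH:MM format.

1 March 2033 is a Tuesday, so the first Monday is March 7.
1 November 2033 is a Tuesday, so the first Sunday is November 6 and the third is November 20.
April 23, 2033 falls between 7 March and 20 November, so daylight saving is in effect and Orove Sector is at UTC+07:00.
21:18 Orove Sector − 7h = 14:18 UTC.
1 April 2033 is a Friday, so the first Sunday is April 3 and the fourth is April 24.
1 September 2033 is a Thursday, so the first Sunday is September 4 and the fourth is September 25.
At the standard offset (UTC−10:00), 14:18 UTC − 10h = 04:18 Dorosa standard time.
The standard-time date in Dorosa, April 23, 2033, is outside the daylight-saving period (24 April – 25 September), so Dorosa is on standard time, UTC−10:00.
14:18 UTC − 10h = 04:18 Dorosa.

04:18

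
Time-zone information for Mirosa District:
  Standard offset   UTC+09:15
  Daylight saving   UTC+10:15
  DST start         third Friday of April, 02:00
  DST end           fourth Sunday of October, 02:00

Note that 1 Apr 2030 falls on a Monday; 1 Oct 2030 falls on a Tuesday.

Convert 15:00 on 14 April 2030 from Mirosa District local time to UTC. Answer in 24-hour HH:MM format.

05:45

1 April 2030 is a Monday, so the first Friday is April 5 and the third is April 19.
1 October 2030 is a Tuesday, so the first Sunday is October 6 and the fourth is October 27.
14 April 2030 is outside the daylight-saving period (19 April – 27 October), so Mirosa District is on standard time, UTC+09:15.
15:00 local − 9h15m = 05:45 UTC.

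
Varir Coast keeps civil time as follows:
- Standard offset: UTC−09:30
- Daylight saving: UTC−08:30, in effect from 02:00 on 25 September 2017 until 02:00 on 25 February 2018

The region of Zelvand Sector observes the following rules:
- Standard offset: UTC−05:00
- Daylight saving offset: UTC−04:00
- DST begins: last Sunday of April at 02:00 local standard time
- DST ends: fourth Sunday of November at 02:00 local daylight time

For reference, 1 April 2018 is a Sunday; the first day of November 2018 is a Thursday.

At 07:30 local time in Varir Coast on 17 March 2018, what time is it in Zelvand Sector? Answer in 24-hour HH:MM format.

12:00

17 March 2018 does not fall between 25 September 2017 and 25 February 2018, so daylight saving is not in effect and Varir Coast is at UTC−09:30.
07:30 Varir Coast + 9h30m = 17:00 UTC.
1 April 2018 is a Sunday, so Sundays fall on 1, 8, 15, 22, 29; the last is April 29.
1 November 2018 is a Thursday, so the first Sunday is November 4 and the fourth is November 25.
At the standard offset (UTC−05:00), 17:00 UTC − 5h = 12:00 Zelvand Sector standard time.
The standard-time date in Zelvand Sector, 17 March 2018, is outside the daylight-saving period (29 April – 25 November), so Zelvand Sector is on standard time, UTC−05:00.
17:00 UTC − 5h = 12:00 Zelvand Sector.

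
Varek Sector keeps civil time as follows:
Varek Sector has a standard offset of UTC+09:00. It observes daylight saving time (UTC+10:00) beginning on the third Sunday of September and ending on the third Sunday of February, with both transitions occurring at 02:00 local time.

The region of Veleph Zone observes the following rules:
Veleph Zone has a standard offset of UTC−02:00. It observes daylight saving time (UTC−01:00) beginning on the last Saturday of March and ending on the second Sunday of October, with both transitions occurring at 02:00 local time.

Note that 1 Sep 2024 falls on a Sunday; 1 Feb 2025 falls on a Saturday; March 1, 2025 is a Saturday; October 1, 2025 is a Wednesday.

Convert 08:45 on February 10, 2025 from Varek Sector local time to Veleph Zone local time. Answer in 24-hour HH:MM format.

20:45

1 September 2024 is a Sunday, so the first Sunday is September 1 and the third is September 15.
1 February 2025 is a Saturday, so the first Sunday is February 2 and the third is February 16.
February 10, 2025 falls between 15 September 2024 and 16 February 2025, so daylight saving is in effect and Varek Sector is at UTC+10:00.
08:45 Varek Sector − 10h = 22:45 UTC (rolling into the previous day, 9 February 2025).
1 March 2025 is a Saturday, so Saturdays fall on 1, 8, 15, 22, 29; the last is March 29.
1 October 2025 is a Wednesday, so the first Sunday is October 5 and the second is October 12.
At the standard offset (UTC−02:00), 22:45 UTC − 2h = 20:45 Veleph Zone standard time.
The standard-time date in Veleph Zone, February 9, 2025, does not fall between 29 March and 12 October, so daylight saving is not in effect and Veleph Zone is at UTC−02:00.
22:45 UTC − 2h = 20:45 Veleph Zone.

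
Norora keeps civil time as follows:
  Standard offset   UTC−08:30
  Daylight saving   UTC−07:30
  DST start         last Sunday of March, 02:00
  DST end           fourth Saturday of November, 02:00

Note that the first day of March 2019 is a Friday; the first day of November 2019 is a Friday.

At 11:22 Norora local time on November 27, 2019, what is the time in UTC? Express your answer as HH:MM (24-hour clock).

1 March 2019 is a Friday, so Sundays fall on 3, 10, 17, 24, 31; the last is March 31.
1 November 2019 is a Friday, so the first Saturday is November 2 and the fourth is November 23.
November 27, 2019 is outside the daylight-saving period (31 March – 23 November), so Norora is on standard time, UTC−08:30.
11:22 local + 8h30m = 19:52 UTC.

19:52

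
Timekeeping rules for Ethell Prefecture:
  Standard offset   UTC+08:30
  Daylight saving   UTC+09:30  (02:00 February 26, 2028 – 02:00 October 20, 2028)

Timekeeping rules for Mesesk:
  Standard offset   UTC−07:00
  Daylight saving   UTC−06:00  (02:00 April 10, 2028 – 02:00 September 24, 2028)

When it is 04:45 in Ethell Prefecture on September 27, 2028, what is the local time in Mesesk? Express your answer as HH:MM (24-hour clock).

September 27, 2028 lies within the daylight-saving period (26 February – 20 October), so Ethell Prefecture is on daylight time, UTC+09:30.
04:45 Ethell Prefecture − 9h30m = 19:15 UTC (rolling into the previous day, 26 September 2028).
At the standard offset (UTC−07:00), 19:15 UTC − 7h = 12:15 Mesesk standard time.
The standard-time date in Mesesk, September 26, 2028, is outside the daylight-saving period (10 April – 24 September), so Mesesk is on standard time, UTC−07:00.
19:15 UTC − 7h = 12:15 Mesesk.

12:15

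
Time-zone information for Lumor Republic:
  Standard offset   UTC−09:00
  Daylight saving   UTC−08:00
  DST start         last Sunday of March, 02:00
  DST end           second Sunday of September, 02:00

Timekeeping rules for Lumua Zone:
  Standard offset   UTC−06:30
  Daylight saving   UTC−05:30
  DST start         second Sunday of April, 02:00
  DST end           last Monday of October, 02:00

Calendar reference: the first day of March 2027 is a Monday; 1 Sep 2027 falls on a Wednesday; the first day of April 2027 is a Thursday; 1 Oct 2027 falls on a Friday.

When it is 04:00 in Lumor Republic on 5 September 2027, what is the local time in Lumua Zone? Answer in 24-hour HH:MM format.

1 March 2027 is a Monday, so Sundays fall on 7, 14, 21, 28; the last is March 28.
1 September 2027 is a Wednesday, so the first Sunday is September 5 and the second is September 12.
5 September 2027 lies within the daylight-saving period (28 March – 12 September), so Lumor Republic is on daylight time, UTC−08:00.
04:00 Lumor Republic + 8h = 12:00 UTC.
1 April 2027 is a Thursday, so the first Sunday is April 4 and the second is April 11.
1 October 2027 is a Friday, so Mondays fall on 4, 11, 18, 25; the last is October 25.
At the standard offset (UTC−06:30), 12:00 UTC − 6h30m = 05:30 Lumua Zone standard time.
The standard-time date in Lumua Zone, 5 September 2027, falls between 11 April and 25 October, so daylight saving is in effect and Lumua Zone is at UTC−05:30.
12:00 UTC − 5h30m = 06:30 Lumua Zone.

06:30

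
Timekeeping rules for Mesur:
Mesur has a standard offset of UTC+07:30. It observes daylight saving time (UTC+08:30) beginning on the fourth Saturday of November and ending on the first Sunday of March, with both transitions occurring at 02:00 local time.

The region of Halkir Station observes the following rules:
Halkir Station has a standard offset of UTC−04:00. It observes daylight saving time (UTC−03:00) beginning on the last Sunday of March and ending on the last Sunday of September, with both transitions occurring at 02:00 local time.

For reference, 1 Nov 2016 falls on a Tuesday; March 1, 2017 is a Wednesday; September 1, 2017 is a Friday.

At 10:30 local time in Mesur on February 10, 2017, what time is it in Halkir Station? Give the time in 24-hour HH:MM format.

1 November 2016 is a Tuesday, so the first Saturday is November 5 and the fourth is November 26.
1 March 2017 is a Wednesday, so the first Sunday is March 5.
Daylight saving runs 26 November 2016 – 5 March 2017; February 10, 2017 is inside that window, so Mesur is at UTC+08:30.
10:30 Mesur − 8h30m = 02:00 UTC.
1 March 2017 is a Wednesday, so Sundays fall on 5, 12, 19, 26; the last is March 26.
1 September 2017 is a Friday, so Sundays fall on 3, 10, 17, 24; the last is September 24.
At the standard offset (UTC−04:00), 02:00 UTC − 4h = 22:00 Halkir Station standard time (rolling into the previous day, 9 February 2017).
Daylight saving runs 26 March – 24 September; the standard-time date in Halkir Station, February 9, 2017, is outside that window, so Halkir Station is on standard time at UTC−04:00.
02:00 UTC − 4h = 22:00 Halkir Station (rolling into the previous day, 9 February 2017).

22:00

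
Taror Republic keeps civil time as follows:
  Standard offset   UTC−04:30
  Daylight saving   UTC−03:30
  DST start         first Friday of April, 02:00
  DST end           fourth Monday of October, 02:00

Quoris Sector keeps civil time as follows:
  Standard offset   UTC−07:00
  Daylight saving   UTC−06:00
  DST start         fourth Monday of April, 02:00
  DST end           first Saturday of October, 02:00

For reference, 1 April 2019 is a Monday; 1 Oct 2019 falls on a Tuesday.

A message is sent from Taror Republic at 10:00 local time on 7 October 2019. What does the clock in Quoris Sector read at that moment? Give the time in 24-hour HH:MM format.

06:30

1 April 2019 is a Monday, so the first Friday is April 5.
1 October 2019 is a Tuesday, so the first Monday is October 7 and the fourth is October 28.
7 October 2019 lies within the daylight-saving period (5 April – 28 October), so Taror Republic is on daylight time, UTC−03:30.
10:00 Taror Republic + 3h30m = 13:30 UTC.
1 April 2019 is a Monday, so the first Monday is April 1 and the fourth is April 22.
1 October 2019 is a Tuesday, so the first Saturday is October 5.
At the standard offset (UTC−07:00), 13:30 UTC − 7h = 06:30 Quoris Sector standard time.
The standard-time date in Quoris Sector, 7 October 2019, is outside the daylight-saving period (22 April – 5 October), so Quoris Sector is on standard time, UTC−07:00.
13:30 UTC − 7h = 06:30 Quoris Sector.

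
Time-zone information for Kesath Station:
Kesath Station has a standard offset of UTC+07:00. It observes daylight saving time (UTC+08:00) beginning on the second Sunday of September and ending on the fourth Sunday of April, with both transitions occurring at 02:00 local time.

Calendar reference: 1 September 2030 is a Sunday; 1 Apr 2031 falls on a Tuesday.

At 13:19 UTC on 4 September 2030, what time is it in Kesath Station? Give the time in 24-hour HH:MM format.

1 September 2030 is a Sunday, so the first Sunday is September 1 and the second is September 8.
1 April 2031 is a Tuesday, so the first Sunday is April 6 and the fourth is April 27.
At the standard offset (UTC+07:00), 13:19 UTC + 7h = 20:19 Kesath Station standard time.
The standard-time date in Kesath Station, 4 September 2030, does not fall between 8 September 2030 and 27 April 2031, so daylight saving is not in effect and Kesath Station is at UTC+07:00.
13:19 UTC + 7h = 20:19 local.

20:19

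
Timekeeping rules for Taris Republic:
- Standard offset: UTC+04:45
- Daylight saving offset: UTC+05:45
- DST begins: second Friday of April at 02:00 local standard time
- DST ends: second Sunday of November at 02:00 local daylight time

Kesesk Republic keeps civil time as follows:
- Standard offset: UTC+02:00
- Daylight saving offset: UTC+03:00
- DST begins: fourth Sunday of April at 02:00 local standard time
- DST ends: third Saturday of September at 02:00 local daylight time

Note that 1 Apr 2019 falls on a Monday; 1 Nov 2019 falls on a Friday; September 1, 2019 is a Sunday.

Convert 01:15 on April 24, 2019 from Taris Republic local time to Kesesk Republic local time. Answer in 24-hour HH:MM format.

1 April 2019 is a Monday, so the first Friday is April 5 and the second is April 12.
1 November 2019 is a Friday, so the first Sunday is November 3 and the second is November 10.
Daylight saving runs 12 April – 10 November; April 24, 2019 is inside that window, so Taris Republic is at UTC+05:45.
01:15 Taris Republic − 5h45m = 19:30 UTC (rolling into the previous day, 23 April 2019).
1 April 2019 is a Monday, so the first Sunday is April 7 and the fourth is April 28.
1 September 2019 is a Sunday, so the first Saturday is September 7 and the third is September 21.
At the standard offset (UTC+02:00), 19:30 UTC + 2h = 21:30 Kesesk Republic standard time.
The standard-time date in Kesesk Republic, April 23, 2019, does not fall between 28 April and 21 September, so daylight saving is not in effect and Kesesk Republic is at UTC+02:00.
19:30 UTC + 2h = 21:30 Kesesk Republic.

21:30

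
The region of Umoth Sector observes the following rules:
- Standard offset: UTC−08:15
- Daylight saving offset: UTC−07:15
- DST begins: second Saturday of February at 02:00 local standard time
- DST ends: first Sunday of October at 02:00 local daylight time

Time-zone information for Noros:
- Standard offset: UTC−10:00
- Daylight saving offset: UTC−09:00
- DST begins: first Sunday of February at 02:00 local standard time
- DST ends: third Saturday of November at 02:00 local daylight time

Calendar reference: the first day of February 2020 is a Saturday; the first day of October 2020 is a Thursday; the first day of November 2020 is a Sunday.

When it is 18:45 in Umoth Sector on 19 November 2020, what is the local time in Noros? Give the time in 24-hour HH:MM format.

1 February 2020 is a Saturday, so the first Saturday is February 1 and the second is February 8.
1 October 2020 is a Thursday, so the first Sunday is October 4.
19 November 2020 does not fall between 8 February and 4 October, so daylight saving is not in effect and Umoth Sector is at UTC−08:15.
18:45 Umoth Sector + 8h15m = 03:00 UTC (rolling into the next day, 20 November 2020).
1 February 2020 is a Saturday, so the first Sunday is February 2.
1 November 2020 is a Sunday, so the first Saturday is November 7 and the third is November 21.
At the standard offset (UTC−10:00), 03:00 UTC − 10h = 17:00 Noros standard time (rolling into the previous day, 19 November 2020).
Daylight saving runs 2 February – 21 November; the standard-time date in Noros, 19 November 2020, is inside that window, so Noros is at UTC−09:00.
03:00 UTC − 9h = 18:00 Noros (rolling into the previous day, 19 November 2020).

18:00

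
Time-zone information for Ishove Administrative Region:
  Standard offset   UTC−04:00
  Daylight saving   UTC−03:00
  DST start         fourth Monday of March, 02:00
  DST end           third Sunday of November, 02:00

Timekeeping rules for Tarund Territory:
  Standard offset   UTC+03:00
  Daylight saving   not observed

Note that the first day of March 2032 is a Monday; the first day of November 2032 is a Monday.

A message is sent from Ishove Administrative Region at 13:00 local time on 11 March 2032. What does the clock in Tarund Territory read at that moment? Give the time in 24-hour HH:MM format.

1 March 2032 is a Monday, so the first Monday is March 1 and the fourth is March 22.
1 November 2032 is a Monday, so the first Sunday is November 7 and the third is November 21.
Daylight saving runs 22 March – 21 November; 11 March 2032 is outside that window, so Ishove Administrative Region is on standard time at UTC−04:00.
13:00 Ishove Administrative Region + 4h = 17:00 UTC.
Tarund Territory stays on UTC+03:00 all year.
17:00 UTC + 3h = 20:00 Tarund Territory.

20:00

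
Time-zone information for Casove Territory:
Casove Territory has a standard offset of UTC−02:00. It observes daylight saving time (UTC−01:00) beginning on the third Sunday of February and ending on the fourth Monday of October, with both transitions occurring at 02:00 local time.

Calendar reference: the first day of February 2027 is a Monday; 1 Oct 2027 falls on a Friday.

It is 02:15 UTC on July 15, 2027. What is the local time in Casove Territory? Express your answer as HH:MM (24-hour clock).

1 February 2027 is a Monday, so the first Sunday is February 7 and the third is February 21.
1 October 2027 is a Friday, so the first Monday is October 4 and the fourth is October 25.
At the standard offset (UTC−02:00), 02:15 UTC − 2h = 00:15 Casove Territory standard time.
Daylight saving runs 21 February – 25 October; the standard-time date in Casove Territory, July 15, 2027, is inside that window, so Casove Territory is at UTC−01:00.
02:15 UTC − 1h = 01:15 local.

01:15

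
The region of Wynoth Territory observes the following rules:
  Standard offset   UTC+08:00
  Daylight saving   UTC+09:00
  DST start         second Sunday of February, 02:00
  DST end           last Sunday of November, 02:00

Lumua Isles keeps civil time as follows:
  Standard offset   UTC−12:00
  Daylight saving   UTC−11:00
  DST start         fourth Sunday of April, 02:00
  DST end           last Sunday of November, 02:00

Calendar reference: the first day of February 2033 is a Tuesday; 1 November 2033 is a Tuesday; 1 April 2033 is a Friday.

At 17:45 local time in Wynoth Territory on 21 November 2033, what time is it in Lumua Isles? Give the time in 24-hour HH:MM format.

1 February 2033 is a Tuesday, so the first Sunday is February 6 and the second is February 13.
1 November 2033 is a Tuesday, so Sundays fall on 6, 13, 20, 27; the last is November 27.
Daylight saving runs 13 February – 27 November; 21 November 2033 is inside that window, so Wynoth Territory is at UTC+09:00.
17:45 Wynoth Territory − 9h = 08:45 UTC.
1 April 2033 is a Friday, so the first Sunday is April 3 and the fourth is April 24.
1 November 2033 is a Tuesday, so Sundays fall on 6, 13, 20, 27; the last is November 27.
At the standard offset (UTC−12:00), 08:45 UTC − 12h = 20:45 Lumua Isles standard time (rolling into the previous day, 20 November 2033).
Daylight saving runs 24 April – 27 November; the standard-time date in Lumua Isles, 20 November 2033, is inside that window, so Lumua Isles is at UTC−11:00.
08:45 UTC − 11h = 21:45 Lumua Isles (rolling into the previous day, 20 November 2033).

21:45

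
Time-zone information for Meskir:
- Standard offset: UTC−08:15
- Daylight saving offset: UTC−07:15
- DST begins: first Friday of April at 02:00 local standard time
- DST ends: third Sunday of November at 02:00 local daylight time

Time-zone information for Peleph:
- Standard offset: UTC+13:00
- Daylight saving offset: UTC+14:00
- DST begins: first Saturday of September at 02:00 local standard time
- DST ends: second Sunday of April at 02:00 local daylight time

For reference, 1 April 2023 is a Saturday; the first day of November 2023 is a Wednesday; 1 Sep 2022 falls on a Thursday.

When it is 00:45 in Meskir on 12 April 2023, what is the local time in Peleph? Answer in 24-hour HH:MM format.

21:00

1 April 2023 is a Saturday, so the first Friday is April 7.
1 November 2023 is a Wednesday, so the first Sunday is November 5 and the third is November 19.
Daylight saving runs 7 April – 19 November; 12 April 2023 is inside that window, so Meskir is at UTC−07:15.
00:45 Meskir + 7h15m = 08:00 UTC.
1 September 2022 is a Thursday, so the first Saturday is September 3.
1 April 2023 is a Saturday, so the first Sunday is April 2 and the second is April 9.
At the standard offset (UTC+13:00), 08:00 UTC + 13h = 21:00 Peleph standard time.
Daylight saving runs 3 September 2022 – 9 April 2023; the standard-time date in Peleph, 12 April 2023, is outside that window, so Peleph is on standard time at UTC+13:00.
08:00 UTC + 13h = 21:00 Peleph.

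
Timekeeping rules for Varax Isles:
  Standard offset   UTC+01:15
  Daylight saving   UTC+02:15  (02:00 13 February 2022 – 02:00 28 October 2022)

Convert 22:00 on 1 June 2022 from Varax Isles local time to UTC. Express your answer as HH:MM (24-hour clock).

19:45

1 June 2022 lies within the daylight-saving period (13 February – 28 October), so Varax Isles is on daylight time, UTC+02:15.
22:00 local − 2h15m = 19:45 UTC.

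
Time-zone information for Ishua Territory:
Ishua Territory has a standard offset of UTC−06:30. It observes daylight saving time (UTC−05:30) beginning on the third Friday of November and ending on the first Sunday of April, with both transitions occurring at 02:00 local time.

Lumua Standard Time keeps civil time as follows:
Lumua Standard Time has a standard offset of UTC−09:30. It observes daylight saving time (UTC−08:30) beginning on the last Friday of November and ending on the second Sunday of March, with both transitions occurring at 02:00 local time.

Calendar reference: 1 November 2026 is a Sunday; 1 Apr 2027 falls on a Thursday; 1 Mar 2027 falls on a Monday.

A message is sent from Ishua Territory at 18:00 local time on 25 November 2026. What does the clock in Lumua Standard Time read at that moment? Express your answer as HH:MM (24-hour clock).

1 November 2026 is a Sunday, so the first Friday is November 6 and the third is November 20.
1 April 2027 is a Thursday, so the first Sunday is April 4.
Daylight saving runs 20 November 2026 – 4 April 2027; 25 November 2026 is inside that window, so Ishua Territory is at UTC−05:30.
18:00 Ishua Territory + 5h30m = 23:30 UTC.
1 November 2026 is a Sunday, so Fridays fall on 6, 13, 20, 27; the last is November 27.
1 March 2027 is a Monday, so the first Sunday is March 7 and the second is March 14.
At the standard offset (UTC−09:30), 23:30 UTC − 9h30m = 14:00 Lumua Standard Time standard time.
The standard-time date in Lumua Standard Time, 25 November 2026, is outside the daylight-saving period (27 November 2026 – 14 March 2027), so Lumua Standard Time is on standard time, UTC−09:30.
23:30 UTC − 9h30m = 14:00 Lumua Standard Time.

14:00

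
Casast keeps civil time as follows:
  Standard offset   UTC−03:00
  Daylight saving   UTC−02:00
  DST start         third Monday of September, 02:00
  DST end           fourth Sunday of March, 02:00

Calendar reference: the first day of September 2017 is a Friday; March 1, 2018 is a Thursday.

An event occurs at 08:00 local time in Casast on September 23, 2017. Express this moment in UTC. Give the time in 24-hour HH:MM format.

10:00

1 September 2017 is a Friday, so the first Monday is September 4 and the third is September 18.
1 March 2018 is a Thursday, so the first Sunday is March 4 and the fourth is March 25.
September 23, 2017 falls between 18 September 2017 and 25 March 2018, so daylight saving is in effect and Casast is at UTC−02:00.
08:00 local + 2h = 10:00 UTC.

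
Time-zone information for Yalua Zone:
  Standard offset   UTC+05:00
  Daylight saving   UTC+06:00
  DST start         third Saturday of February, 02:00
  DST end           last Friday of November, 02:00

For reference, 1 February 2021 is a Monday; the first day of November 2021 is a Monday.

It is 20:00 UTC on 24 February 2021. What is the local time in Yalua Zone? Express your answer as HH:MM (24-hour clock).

02:00

1 February 2021 is a Monday, so the first Saturday is February 6 and the third is February 20.
1 November 2021 is a Monday, so Fridays fall on 5, 12, 19, 26; the last is November 26.
At the standard offset (UTC+05:00), 20:00 UTC + 5h = 01:00 Yalua Zone standard time (rolling into the next day, 25 February 2021).
Daylight saving runs 20 February – 26 November; the standard-time date in Yalua Zone, 25 February 2021, is inside that window, so Yalua Zone is at UTC+06:00.
20:00 UTC + 6h = 02:00 local (rolling into the next day, 25 February 2021).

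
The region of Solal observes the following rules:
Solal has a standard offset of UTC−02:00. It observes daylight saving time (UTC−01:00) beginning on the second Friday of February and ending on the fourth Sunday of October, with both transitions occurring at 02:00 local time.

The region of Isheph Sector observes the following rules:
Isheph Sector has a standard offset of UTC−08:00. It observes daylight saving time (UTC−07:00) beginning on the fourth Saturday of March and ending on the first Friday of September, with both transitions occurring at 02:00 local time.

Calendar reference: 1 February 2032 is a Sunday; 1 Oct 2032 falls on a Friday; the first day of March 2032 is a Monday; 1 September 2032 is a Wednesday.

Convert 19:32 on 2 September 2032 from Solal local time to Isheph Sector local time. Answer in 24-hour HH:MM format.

13:32

1 February 2032 is a Sunday, so the first Friday is February 6 and the second is February 13.
1 October 2032 is a Friday, so the first Sunday is October 3 and the fourth is October 24.
2 September 2032 lies within the daylight-saving period (13 February – 24 October), so Solal is on daylight time, UTC−01:00.
19:32 Solal + 1h = 20:32 UTC.
1 March 2032 is a Monday, so the first Saturday is March 6 and the fourth is March 27.
1 September 2032 is a Wednesday, so the first Friday is September 3.
At the standard offset (UTC−08:00), 20:32 UTC − 8h = 12:32 Isheph Sector standard time.
Daylight saving runs 27 March – 3 September; the standard-time date in Isheph Sector, 2 September 2032, is inside that window, so Isheph Sector is at UTC−07:00.
20:32 UTC − 7h = 13:32 Isheph Sector.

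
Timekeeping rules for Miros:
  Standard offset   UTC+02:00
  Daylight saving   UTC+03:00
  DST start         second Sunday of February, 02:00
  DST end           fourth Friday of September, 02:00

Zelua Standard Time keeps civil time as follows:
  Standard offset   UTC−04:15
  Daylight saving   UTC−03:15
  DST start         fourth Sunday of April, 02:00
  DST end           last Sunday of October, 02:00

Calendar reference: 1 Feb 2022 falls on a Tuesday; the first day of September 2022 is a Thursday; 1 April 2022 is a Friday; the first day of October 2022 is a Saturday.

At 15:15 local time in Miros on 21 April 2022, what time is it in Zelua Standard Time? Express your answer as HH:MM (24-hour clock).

1 February 2022 is a Tuesday, so the first Sunday is February 6 and the second is February 13.
1 September 2022 is a Thursday, so the first Friday is September 2 and the fourth is September 23.
21 April 2022 lies within the daylight-saving period (13 February – 23 September), so Miros is on daylight time, UTC+03:00.
15:15 Miros − 3h = 12:15 UTC.
1 April 2022 is a Friday, so the first Sunday is April 3 and the fourth is April 24.
1 October 2022 is a Saturday, so Sundays fall on 2, 9, 16, 23, 30; the last is October 30.
At the standard offset (UTC−04:15), 12:15 UTC − 4h15m = 08:00 Zelua Standard Time standard time.
Daylight saving runs 24 April – 30 October; the standard-time date in Zelua Standard Time, 21 April 2022, is outside that window, so Zelua Standard Time is on standard time at UTC−04:15.
12:15 UTC − 4h15m = 08:00 Zelua Standard Time.

08:00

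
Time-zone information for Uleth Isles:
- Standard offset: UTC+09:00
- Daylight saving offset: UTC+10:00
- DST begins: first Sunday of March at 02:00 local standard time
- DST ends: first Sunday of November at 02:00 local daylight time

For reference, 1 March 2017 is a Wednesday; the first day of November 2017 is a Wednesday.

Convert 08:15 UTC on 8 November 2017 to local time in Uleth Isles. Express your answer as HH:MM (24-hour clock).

17:15

1 March 2017 is a Wednesday, so the first Sunday is March 5.
1 November 2017 is a Wednesday, so the first Sunday is November 5.
At the standard offset (UTC+09:00), 08:15 UTC + 9h = 17:15 Uleth Isles standard time.
The standard-time date in Uleth Isles, 8 November 2017, is outside the daylight-saving period (5 March – 5 November), so Uleth Isles is on standard time, UTC+09:00.
08:15 UTC + 9h = 17:15 local.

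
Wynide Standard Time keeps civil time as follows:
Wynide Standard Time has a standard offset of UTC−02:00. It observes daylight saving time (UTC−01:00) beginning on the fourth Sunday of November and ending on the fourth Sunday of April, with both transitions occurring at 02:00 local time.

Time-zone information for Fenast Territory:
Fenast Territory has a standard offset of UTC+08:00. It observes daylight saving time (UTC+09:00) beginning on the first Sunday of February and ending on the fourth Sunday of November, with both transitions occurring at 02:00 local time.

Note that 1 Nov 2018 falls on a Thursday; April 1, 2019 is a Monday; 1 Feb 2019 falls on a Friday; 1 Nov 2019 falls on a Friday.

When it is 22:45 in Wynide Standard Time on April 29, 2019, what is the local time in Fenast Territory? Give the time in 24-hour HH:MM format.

09:45

1 November 2018 is a Thursday, so the first Sunday is November 4 and the fourth is November 25.
1 April 2019 is a Monday, so the first Sunday is April 7 and the fourth is April 28.
April 29, 2019 does not fall between 25 November 2018 and 28 April 2019, so daylight saving is not in effect and Wynide Standard Time is at UTC−02:00.
22:45 Wynide Standard Time + 2h = 00:45 UTC (rolling into the next day, 30 April 2019).
1 February 2019 is a Friday, so the first Sunday is February 3.
1 November 2019 is a Friday, so the first Sunday is November 3 and the fourth is November 24.
At the standard offset (UTC+08:00), 00:45 UTC + 8h = 08:45 Fenast Territory standard time.
Daylight saving runs 3 February – 24 November; the standard-time date in Fenast Territory, April 30, 2019, is inside that window, so Fenast Territory is at UTC+09:00.
00:45 UTC + 9h = 09:45 Fenast Territory.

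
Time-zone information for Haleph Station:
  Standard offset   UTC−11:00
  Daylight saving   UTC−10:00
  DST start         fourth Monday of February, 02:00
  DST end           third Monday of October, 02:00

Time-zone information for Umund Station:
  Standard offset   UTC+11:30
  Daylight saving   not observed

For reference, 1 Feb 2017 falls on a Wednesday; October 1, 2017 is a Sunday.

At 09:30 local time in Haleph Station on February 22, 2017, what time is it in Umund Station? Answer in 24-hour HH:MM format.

08:00

1 February 2017 is a Wednesday, so the first Monday is February 6 and the fourth is February 27.
1 October 2017 is a Sunday, so the first Monday is October 2 and the third is October 16.
February 22, 2017 is outside the daylight-saving period (27 February – 16 October), so Haleph Station is on standard time, UTC−11:00.
09:30 Haleph Station + 11h = 20:30 UTC.
Umund Station stays on UTC+11:30 all year.
20:30 UTC + 11h30m = 08:00 Umund Station (rolling into the next day, 23 February 2017).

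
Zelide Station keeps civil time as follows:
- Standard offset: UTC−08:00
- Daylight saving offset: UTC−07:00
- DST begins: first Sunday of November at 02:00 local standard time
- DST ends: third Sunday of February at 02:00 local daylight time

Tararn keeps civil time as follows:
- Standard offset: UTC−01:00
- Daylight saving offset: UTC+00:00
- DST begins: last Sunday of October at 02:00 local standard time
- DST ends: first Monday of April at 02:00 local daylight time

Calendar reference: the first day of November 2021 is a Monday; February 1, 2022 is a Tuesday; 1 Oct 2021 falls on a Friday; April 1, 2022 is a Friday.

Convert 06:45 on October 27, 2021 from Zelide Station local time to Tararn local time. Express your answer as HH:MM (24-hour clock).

13:45

1 November 2021 is a Monday, so the first Sunday is November 7.
1 February 2022 is a Tuesday, so the first Sunday is February 6 and the third is February 20.
Daylight saving runs 7 November 2021 – 20 February 2022; October 27, 2021 is outside that window, so Zelide Station is on standard time at UTC−08:00.
06:45 Zelide Station + 8h = 14:45 UTC.
1 October 2021 is a Friday, so Sundays fall on 3, 10, 17, 24, 31; the last is October 31.
1 April 2022 is a Friday, so the first Monday is April 4.
At the standard offset (UTC−01:00), 14:45 UTC − 1h = 13:45 Tararn standard time.
The standard-time date in Tararn, October 27, 2021, is outside the daylight-saving period (31 October 2021 – 4 April 2022), so Tararn is on standard time, UTC−01:00.
14:45 UTC − 1h = 13:45 Tararn.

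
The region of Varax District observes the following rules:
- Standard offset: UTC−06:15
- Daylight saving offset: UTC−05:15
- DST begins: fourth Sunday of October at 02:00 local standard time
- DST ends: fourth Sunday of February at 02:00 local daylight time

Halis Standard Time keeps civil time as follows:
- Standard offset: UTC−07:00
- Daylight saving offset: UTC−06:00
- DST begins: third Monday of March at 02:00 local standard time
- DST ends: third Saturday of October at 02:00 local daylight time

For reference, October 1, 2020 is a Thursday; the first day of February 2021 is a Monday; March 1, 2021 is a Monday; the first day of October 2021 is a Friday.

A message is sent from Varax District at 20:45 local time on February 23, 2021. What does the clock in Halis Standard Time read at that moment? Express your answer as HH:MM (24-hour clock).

1 October 2020 is a Thursday, so the first Sunday is October 4 and the fourth is October 25.
1 February 2021 is a Monday, so the first Sunday is February 7 and the fourth is February 28.
February 23, 2021 falls between 25 October 2020 and 28 February 2021, so daylight saving is in effect and Varax District is at UTC−05:15.
20:45 Varax District + 5h15m = 02:00 UTC (rolling into the next day, 24 February 2021).
1 March 2021 is a Monday, so the first Monday is March 1 and the third is March 15.
1 October 2021 is a Friday, so the first Saturday is October 2 and the third is October 16.
At the standard offset (UTC−07:00), 02:00 UTC − 7h = 19:00 Halis Standard Time standard time (rolling into the previous day, 23 February 2021).
The standard-time date in Halis Standard Time, February 23, 2021, does not fall between 15 March and 16 October, so daylight saving is not in effect and Halis Standard Time is at UTC−07:00.
02:00 UTC − 7h = 19:00 Halis Standard Time (rolling into the previous day, 23 February 2021).

19:00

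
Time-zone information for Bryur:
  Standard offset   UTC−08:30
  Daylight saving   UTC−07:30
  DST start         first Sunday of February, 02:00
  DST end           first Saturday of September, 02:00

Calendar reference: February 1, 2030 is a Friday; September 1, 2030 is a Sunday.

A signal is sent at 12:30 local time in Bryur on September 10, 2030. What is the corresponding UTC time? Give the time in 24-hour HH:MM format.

1 February 2030 is a Friday, so the first Sunday is February 3.
1 September 2030 is a Sunday, so the first Saturday is September 7.
September 10, 2030 is outside the daylight-saving period (3 February – 7 September), so Bryur is on standard time, UTC−08:30.
12:30 local + 8h30m = 21:00 UTC.

21:00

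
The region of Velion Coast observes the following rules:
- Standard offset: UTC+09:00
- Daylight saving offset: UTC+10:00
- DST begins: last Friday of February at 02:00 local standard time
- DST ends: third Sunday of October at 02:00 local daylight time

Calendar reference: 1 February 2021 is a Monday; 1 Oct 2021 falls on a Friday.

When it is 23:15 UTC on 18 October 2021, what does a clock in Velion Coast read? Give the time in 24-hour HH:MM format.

1 February 2021 is a Monday, so Fridays fall on 5, 12, 19, 26; the last is February 26.
1 October 2021 is a Friday, so the first Sunday is October 3 and the third is October 17.
At the standard offset (UTC+09:00), 23:15 UTC + 9h = 08:15 Velion Coast standard time (rolling into the next day, 19 October 2021).
The standard-time date in Velion Coast, 19 October 2021, is outside the daylight-saving period (26 February – 17 October), so Velion Coast is on standard time, UTC+09:00.
23:15 UTC + 9h = 08:15 local (rolling into the next day, 19 October 2021).

08:15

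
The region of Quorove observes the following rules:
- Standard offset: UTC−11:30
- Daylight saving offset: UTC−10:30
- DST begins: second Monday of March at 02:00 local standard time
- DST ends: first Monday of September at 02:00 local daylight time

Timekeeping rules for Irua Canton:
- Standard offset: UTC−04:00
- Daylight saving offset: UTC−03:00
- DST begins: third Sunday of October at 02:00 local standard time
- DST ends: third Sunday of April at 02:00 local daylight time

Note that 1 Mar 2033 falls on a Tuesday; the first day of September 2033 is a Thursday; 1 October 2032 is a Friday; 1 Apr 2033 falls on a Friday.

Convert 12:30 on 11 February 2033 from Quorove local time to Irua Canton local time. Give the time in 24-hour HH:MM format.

1 March 2033 is a Tuesday, so the first Monday is March 7 and the second is March 14.
1 September 2033 is a Thursday, so the first Monday is September 5.
Daylight saving runs 14 March – 5 September; 11 February 2033 is outside that window, so Quorove is on standard time at UTC−11:30.
12:30 Quorove + 11h30m = 00:00 UTC (rolling into the next day, 12 February 2033).
1 October 2032 is a Friday, so the first Sunday is October 3 and the third is October 17.
1 April 2033 is a Friday, so the first Sunday is April 3 and the third is April 17.
At the standard offset (UTC−04:00), 00:00 UTC − 4h = 20:00 Irua Canton standard time (rolling into the previous day, 11 February 2033).
The standard-time date in Irua Canton, 11 February 2033, falls between 17 October 2032 and 17 April 2033, so daylight saving is in effect and Irua Canton is at UTC−03:00.
00:00 UTC − 3h = 21:00 Irua Canton (rolling into the previous day, 11 February 2033).

21:00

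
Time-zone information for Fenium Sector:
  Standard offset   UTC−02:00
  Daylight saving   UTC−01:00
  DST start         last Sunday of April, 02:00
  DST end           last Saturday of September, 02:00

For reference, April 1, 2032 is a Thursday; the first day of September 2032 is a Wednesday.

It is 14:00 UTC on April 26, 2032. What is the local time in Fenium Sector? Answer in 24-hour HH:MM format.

1 April 2032 is a Thursday, so Sundays fall on 4, 11, 18, 25; the last is April 25.
1 September 2032 is a Wednesday, so Saturdays fall on 4, 11, 18, 25; the last is September 25.
At the standard offset (UTC−02:00), 14:00 UTC − 2h = 12:00 Fenium Sector standard time.
Daylight saving runs 25 April – 25 September; the standard-time date in Fenium Sector, April 26, 2032, is inside that window, so Fenium Sector is at UTC−01:00.
14:00 UTC − 1h = 13:00 local.

13:00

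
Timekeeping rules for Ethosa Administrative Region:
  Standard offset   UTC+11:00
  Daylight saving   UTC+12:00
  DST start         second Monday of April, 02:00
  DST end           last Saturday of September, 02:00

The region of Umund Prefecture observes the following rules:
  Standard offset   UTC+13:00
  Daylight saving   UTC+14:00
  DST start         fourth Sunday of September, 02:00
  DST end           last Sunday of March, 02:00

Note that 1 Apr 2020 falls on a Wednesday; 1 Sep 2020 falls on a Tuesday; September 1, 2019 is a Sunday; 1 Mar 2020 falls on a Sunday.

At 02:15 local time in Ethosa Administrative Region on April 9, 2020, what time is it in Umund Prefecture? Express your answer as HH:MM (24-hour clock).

04:15

1 April 2020 is a Wednesday, so the first Monday is April 6 and the second is April 13.
1 September 2020 is a Tuesday, so Saturdays fall on 5, 12, 19, 26; the last is September 26.
Daylight saving runs 13 April – 26 September; April 9, 2020 is outside that window, so Ethosa Administrative Region is on standard time at UTC+11:00.
02:15 Ethosa Administrative Region − 11h = 15:15 UTC (rolling into the previous day, 8 April 2020).
1 September 2019 is a Sunday, so the first Sunday is September 1 and the fourth is September 22.
1 March 2020 is a Sunday, so Sundays fall on 1, 8, 15, 22, 29; the last is March 29.
At the standard offset (UTC+13:00), 15:15 UTC + 13h = 04:15 Umund Prefecture standard time (rolling into the next day, 9 April 2020).
Daylight saving runs 22 September 2019 – 29 March 2020; the standard-time date in Umund Prefecture, April 9, 2020, is outside that window, so Umund Prefecture is on standard time at UTC+13:00.
15:15 UTC + 13h = 04:15 Umund Prefecture (rolling into the next day, 9 April 2020).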